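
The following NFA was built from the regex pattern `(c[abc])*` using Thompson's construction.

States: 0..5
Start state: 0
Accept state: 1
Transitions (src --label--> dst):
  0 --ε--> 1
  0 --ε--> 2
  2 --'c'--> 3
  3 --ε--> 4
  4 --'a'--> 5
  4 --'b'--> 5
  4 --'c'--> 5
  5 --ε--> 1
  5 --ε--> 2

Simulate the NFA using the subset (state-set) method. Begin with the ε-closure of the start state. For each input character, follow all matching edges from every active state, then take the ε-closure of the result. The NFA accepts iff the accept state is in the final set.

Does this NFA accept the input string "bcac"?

Answer: REJECT

Steps:
start: ε-closure({0}) = {0,1,2}
'b' @ 1: {}  — no active states
rest 'cac' ignored (set empty)
after full input: {}  (accept=1 not in)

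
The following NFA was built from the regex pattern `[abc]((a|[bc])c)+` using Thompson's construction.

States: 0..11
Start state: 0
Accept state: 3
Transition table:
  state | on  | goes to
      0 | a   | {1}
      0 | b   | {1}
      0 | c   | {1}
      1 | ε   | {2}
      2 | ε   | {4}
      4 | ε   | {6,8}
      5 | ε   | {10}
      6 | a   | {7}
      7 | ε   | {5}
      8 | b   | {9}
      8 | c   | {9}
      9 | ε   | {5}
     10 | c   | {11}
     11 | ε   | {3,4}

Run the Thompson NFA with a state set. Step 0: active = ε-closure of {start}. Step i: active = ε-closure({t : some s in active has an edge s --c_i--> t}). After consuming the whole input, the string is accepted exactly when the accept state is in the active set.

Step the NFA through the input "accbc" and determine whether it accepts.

start: ε-closure({0}) = {0}
'a' @ 1: {1,2,4,6,8}
'c' @ 2: {5,9,10}
'c' @ 3: {3,4,6,8,11}  ✓accept
'b' @ 4: {5,9,10}
'c' @ 5: {3,4,6,8,11}  ✓accept
after full input: {3,4,6,8,11}  (accept=3 in)

Answer: ACCEPT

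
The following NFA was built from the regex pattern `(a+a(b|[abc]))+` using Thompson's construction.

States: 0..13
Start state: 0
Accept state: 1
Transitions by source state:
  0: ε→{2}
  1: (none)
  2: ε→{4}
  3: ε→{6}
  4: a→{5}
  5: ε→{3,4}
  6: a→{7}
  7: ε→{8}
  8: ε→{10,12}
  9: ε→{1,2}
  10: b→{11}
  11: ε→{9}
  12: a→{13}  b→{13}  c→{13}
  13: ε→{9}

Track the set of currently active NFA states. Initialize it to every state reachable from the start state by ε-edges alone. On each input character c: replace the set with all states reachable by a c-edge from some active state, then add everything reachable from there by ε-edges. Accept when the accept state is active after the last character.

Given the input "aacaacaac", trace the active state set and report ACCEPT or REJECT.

S₀ = ε-closure({0}) = {0,2,4}
'a' @ 1: {3,4,5,6}
'a' @ 2: {3,4,5,6,7,8,10,12}
'c' @ 3: {1,2,4,9,13}  (accept∈set)
'a' @ 4: {3,4,5,6}
'a' @ 5: {3,4,5,6,7,8,10,12}
'c' @ 6: {1,2,4,9,13}  (accept∈set)
'a' @ 7: {3,4,5,6}
'a' @ 8: {3,4,5,6,7,8,10,12}
'c' @ 9: {1,2,4,9,13}  (accept∈set)
after full input: {1,2,4,9,13}  (accept=1 in)

Answer: ACCEPT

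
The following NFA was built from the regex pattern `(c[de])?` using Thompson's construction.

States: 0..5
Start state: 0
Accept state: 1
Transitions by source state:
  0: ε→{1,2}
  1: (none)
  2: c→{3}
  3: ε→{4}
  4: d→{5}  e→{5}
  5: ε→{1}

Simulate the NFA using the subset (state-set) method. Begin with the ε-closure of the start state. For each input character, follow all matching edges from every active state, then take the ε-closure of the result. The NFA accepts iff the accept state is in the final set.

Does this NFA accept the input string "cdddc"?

start: ε-closure({0}) = {0,1,2}
'c' @ 1: {3,4}
'd' @ 2: {1,5}  [accepting]
'd' @ 3: {}  — dead — no transitions
rest 'dc' ignored (set empty)
final: {}; accept 1 not in set

Answer: REJECT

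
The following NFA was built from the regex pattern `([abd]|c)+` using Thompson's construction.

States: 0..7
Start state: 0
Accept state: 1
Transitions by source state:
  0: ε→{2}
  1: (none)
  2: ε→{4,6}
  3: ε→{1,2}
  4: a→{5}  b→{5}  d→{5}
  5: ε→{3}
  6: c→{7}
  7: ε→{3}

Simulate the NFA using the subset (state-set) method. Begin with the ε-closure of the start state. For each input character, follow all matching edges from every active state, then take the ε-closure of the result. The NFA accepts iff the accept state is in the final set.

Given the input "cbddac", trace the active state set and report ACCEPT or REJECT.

Answer: ACCEPT

Trace:
S₀ = ε-closure({0}) = {0,2,4,6}
'c' @ 1: {1,2,3,4,6,7}  [accepting]
'b' @ 2: {1,2,3,4,5,6}  [accepting]
'd' @ 3: {1,2,3,4,5,6}  [accepting]
'd' @ 4: {1,2,3,4,5,6}  [accepting]
'a' @ 5: {1,2,3,4,5,6}  [accepting]
'c' @ 6: {1,2,3,4,6,7}  [accepting]
end set {1,2,3,4,6,7} — state 1 in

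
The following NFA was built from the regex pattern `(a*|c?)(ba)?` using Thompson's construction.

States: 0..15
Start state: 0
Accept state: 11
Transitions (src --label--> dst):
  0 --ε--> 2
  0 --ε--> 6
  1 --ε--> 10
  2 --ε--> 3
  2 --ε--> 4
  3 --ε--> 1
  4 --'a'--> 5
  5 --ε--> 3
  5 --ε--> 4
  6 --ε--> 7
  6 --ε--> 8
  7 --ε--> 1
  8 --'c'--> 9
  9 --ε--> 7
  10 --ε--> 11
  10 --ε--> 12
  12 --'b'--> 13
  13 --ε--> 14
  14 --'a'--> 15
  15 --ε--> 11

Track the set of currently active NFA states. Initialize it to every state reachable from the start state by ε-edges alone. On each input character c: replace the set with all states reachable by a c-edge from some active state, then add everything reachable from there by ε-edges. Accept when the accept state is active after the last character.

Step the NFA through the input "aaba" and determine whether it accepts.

initial (ε-close {0}): {0,1,2,3,4,6,7,8,10,11,12}
'a' @ 1: {1,3,4,5,10,11,12}  ✓accept
'a' @ 2: {1,3,4,5,10,11,12}  ✓accept
'b' @ 3: {13,14}
'a' @ 4: {11,15}  ✓accept
after full input: {11,15}  (accept=11 in)

Answer: ACCEPT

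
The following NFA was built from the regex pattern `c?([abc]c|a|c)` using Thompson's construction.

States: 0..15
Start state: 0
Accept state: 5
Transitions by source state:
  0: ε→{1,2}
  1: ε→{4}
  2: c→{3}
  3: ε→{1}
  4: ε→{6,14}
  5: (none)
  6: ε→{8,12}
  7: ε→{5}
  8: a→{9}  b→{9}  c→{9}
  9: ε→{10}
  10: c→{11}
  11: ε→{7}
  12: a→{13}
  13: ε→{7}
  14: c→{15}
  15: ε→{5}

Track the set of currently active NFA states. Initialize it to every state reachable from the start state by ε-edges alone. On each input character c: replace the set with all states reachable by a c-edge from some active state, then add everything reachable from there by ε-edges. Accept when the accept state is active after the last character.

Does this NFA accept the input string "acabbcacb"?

Answer: REJECT

Derivation:
S₀ = ε-closure({0}) = {0,1,2,4,6,8,12,14}
'a' @ 1: {5,7,9,10,13}  [accepting]
'c' @ 2: {5,7,11}  [accepting]
'a' @ 3: {}  — state set empty
rest 'bbcacb' ignored (set empty)
end set {} — state 5 not in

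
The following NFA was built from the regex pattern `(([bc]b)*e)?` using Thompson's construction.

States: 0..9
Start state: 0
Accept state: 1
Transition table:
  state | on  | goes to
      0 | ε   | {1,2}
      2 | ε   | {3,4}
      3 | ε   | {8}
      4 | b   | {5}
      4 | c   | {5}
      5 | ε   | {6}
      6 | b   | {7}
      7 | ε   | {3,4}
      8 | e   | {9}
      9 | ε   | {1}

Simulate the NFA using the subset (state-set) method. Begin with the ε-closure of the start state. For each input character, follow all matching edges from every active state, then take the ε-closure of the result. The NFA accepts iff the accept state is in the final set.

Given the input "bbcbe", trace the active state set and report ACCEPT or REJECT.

Answer: ACCEPT

Steps:
S₀ = ε-closure({0}) = {0,1,2,3,4,8}
'b' @ 1: {5,6}
'b' @ 2: {3,4,7,8}
'c' @ 3: {5,6}
'b' @ 4: {3,4,7,8}
'e' @ 5: {1,9}  ✓accept
end set {1,9} — state 1 in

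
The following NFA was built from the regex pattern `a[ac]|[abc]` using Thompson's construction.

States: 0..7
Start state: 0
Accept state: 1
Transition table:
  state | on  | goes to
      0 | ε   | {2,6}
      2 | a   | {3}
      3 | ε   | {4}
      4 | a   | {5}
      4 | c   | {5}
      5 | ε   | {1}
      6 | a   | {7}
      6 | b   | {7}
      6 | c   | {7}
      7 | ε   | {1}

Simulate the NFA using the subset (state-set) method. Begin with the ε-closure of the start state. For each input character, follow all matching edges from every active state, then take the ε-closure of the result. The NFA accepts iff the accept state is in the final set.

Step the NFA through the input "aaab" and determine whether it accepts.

Answer: REJECT

Derivation:
start: ε-closure({0}) = {0,2,6}
'a' @ 1: {1,3,4,7}  ✓accept
'a' @ 2: {1,5}  ✓accept
'a' @ 3: {}  — dead — no transitions
rest 'b' ignored (set empty)
after full input: {}  (accept=1 not in)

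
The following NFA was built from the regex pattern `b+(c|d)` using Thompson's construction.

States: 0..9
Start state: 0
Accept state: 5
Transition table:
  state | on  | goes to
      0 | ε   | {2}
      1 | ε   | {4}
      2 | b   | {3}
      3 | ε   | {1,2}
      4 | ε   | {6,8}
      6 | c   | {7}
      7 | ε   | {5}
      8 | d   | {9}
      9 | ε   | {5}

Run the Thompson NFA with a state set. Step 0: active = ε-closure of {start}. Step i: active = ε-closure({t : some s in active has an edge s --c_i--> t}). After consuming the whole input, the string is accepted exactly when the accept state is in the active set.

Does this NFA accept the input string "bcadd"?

S₀ = ε-closure({0}) = {0,2}
'b' @ 1: {1,2,3,4,6,8}
'c' @ 2: {5,7}  [accepting]
'a' @ 3: {}  — state set empty
rest 'dd' ignored (set empty)
final: {}; accept 5 not in set

Answer: REJECT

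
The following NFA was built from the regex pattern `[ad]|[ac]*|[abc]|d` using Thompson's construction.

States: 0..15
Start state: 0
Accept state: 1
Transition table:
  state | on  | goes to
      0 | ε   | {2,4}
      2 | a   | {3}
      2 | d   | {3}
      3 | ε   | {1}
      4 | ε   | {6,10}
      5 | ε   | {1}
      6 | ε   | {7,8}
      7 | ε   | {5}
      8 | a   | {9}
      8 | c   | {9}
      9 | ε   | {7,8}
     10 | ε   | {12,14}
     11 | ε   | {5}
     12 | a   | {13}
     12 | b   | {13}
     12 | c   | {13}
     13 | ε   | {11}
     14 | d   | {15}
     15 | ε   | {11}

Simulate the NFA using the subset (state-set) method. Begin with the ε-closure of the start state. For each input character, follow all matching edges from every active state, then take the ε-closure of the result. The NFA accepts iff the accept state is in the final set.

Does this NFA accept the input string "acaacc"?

initial (ε-close {0}): {0,1,2,4,5,6,7,8,10,12,14}
'a' @ 1: {1,3,5,7,8,9,11,13}  ✓accept
'c' @ 2: {1,5,7,8,9}  ✓accept
'a' @ 3: {1,5,7,8,9}  ✓accept
'a' @ 4: {1,5,7,8,9}  ✓accept
'c' @ 5: {1,5,7,8,9}  ✓accept
'c' @ 6: {1,5,7,8,9}  ✓accept
after full input: {1,5,7,8,9}  (accept=1 in)

Answer: ACCEPT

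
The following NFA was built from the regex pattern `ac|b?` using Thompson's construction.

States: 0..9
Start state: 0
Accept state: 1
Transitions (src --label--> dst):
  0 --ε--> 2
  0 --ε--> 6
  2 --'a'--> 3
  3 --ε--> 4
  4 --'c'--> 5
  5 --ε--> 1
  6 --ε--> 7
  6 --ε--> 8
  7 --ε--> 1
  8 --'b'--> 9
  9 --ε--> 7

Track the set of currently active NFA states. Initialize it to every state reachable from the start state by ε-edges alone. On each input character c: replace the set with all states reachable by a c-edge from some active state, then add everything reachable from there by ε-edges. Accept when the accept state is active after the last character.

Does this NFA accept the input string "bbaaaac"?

Answer: REJECT

Trace:
S₀ = ε-closure({0}) = {0,1,2,6,7,8}
'b' @ 1: {1,7,9}  (accept∈set)
'b' @ 2: {}  — dead — no transitions
rest 'aaaac' ignored (set empty)
end set {} — state 1 not in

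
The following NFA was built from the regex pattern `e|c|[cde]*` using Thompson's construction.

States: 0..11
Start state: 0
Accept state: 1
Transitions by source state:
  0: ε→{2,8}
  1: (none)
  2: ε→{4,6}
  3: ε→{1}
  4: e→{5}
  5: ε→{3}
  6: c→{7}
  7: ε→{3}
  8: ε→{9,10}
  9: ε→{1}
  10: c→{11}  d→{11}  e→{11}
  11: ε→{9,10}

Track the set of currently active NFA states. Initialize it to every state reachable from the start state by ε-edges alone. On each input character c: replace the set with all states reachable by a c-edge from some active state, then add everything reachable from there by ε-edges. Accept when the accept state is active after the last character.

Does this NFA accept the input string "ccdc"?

initial (ε-close {0}): {0,1,2,4,6,8,9,10}
'c' @ 1: {1,3,7,9,10,11}  (accept∈set)
'c' @ 2: {1,9,10,11}  (accept∈set)
'd' @ 3: {1,9,10,11}  (accept∈set)
'c' @ 4: {1,9,10,11}  (accept∈set)
end set {1,9,10,11} — state 1 in

Answer: ACCEPT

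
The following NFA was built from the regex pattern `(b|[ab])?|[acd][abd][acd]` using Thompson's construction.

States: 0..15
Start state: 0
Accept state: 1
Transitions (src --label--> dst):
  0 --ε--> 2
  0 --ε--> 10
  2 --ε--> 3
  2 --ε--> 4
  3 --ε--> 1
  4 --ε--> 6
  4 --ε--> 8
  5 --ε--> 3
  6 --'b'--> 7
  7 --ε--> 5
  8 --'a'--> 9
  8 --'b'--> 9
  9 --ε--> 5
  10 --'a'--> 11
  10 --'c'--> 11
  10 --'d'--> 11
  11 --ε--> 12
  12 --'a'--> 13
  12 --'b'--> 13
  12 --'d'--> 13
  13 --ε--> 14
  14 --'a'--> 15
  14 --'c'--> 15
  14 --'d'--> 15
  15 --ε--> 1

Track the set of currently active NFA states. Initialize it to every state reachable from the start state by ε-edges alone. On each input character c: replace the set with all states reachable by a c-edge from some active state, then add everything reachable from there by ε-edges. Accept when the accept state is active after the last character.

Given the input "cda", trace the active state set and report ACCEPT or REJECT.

start: ε-closure({0}) = {0,1,2,3,4,6,8,10}
'c' @ 1: {11,12}
'd' @ 2: {13,14}
'a' @ 3: {1,15}  (accept∈set)
end set {1,15} — state 1 in

Answer: ACCEPT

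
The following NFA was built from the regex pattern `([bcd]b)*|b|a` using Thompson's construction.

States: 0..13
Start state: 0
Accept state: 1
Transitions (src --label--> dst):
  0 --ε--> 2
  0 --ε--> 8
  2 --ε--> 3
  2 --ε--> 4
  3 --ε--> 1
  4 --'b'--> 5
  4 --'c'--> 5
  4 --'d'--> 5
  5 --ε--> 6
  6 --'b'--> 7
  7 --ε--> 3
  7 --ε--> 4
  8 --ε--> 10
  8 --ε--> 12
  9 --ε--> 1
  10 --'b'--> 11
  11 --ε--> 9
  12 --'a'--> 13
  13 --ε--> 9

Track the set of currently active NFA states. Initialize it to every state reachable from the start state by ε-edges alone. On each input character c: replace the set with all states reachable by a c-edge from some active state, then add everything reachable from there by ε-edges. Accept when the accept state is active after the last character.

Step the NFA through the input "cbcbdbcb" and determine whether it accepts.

Answer: ACCEPT

Trace:
start: ε-closure({0}) = {0,1,2,3,4,8,10,12}
'c' @ 1: {5,6}
'b' @ 2: {1,3,4,7}  [accepting]
'c' @ 3: {5,6}
'b' @ 4: {1,3,4,7}  [accepting]
'd' @ 5: {5,6}
'b' @ 6: {1,3,4,7}  [accepting]
'c' @ 7: {5,6}
'b' @ 8: {1,3,4,7}  [accepting]
final: {1,3,4,7}; accept 1 in set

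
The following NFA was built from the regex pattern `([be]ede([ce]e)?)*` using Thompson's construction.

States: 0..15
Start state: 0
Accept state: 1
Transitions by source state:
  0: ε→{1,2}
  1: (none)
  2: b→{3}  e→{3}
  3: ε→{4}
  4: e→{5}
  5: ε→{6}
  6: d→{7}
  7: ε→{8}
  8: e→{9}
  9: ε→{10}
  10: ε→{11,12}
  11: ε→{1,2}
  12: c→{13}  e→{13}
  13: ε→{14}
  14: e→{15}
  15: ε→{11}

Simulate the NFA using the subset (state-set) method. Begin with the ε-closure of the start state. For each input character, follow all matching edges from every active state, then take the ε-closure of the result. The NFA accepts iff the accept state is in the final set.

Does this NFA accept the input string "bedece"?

Answer: ACCEPT

Steps:
S₀ = ε-closure({0}) = {0,1,2}
'b' @ 1: {3,4}
'e' @ 2: {5,6}
'd' @ 3: {7,8}
'e' @ 4: {1,2,9,10,11,12}  ✓accept
'c' @ 5: {13,14}
'e' @ 6: {1,2,11,15}  ✓accept
end set {1,2,11,15} — state 1 in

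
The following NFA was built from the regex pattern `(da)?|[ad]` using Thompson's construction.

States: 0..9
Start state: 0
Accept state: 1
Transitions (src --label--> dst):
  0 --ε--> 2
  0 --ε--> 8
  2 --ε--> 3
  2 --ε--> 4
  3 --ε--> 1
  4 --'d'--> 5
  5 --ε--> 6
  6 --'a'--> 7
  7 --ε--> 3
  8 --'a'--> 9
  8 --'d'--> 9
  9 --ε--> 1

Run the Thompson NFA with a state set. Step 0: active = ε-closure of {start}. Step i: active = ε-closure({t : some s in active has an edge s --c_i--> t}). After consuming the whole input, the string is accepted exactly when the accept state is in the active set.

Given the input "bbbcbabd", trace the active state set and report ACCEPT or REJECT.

start: ε-closure({0}) = {0,1,2,3,4,8}
'b' @ 1: {}  — state set empty
rest 'bbcbabd' ignored (set empty)
final: {}; accept 1 not in set

Answer: REJECT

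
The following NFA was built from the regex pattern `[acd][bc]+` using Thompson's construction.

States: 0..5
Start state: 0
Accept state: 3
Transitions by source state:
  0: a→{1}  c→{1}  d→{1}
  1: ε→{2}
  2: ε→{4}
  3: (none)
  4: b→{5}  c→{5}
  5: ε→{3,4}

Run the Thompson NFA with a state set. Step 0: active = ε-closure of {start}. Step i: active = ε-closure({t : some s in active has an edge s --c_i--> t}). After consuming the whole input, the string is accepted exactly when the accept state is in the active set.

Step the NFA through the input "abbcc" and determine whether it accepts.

Answer: ACCEPT

Trace:
start: ε-closure({0}) = {0}
'a' @ 1: {1,2,4}
'b' @ 2: {3,4,5}  [accepting]
'b' @ 3: {3,4,5}  [accepting]
'c' @ 4: {3,4,5}  [accepting]
'c' @ 5: {3,4,5}  [accepting]
end set {3,4,5} — state 3 in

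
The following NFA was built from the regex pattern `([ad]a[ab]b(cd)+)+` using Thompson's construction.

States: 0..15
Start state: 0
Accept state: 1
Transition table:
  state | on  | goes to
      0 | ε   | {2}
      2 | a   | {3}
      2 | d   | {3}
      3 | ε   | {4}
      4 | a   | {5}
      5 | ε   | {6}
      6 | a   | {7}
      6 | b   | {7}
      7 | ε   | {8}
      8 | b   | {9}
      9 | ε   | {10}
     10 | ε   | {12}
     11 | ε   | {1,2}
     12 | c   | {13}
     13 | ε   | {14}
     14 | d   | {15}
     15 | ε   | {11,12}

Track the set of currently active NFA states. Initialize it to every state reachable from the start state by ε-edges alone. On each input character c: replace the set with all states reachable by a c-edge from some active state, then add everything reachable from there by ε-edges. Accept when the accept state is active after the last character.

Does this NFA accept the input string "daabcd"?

Answer: ACCEPT

Steps:
S₀ = ε-closure({0}) = {0,2}
'd' @ 1: {3,4}
'a' @ 2: {5,6}
'a' @ 3: {7,8}
'b' @ 4: {9,10,12}
'c' @ 5: {13,14}
'd' @ 6: {1,2,11,12,15}  (accept∈set)
final: {1,2,11,12,15}; accept 1 in set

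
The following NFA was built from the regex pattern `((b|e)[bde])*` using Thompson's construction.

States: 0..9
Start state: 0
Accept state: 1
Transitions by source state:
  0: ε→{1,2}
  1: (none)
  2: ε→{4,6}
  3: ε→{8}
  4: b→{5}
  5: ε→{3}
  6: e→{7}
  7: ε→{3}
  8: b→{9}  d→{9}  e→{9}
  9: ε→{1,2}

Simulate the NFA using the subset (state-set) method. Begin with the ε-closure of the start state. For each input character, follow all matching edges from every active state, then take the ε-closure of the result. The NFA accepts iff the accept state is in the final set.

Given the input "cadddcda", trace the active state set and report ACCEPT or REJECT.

initial (ε-close {0}): {0,1,2,4,6}
'c' @ 1: {}  — no active states
rest 'adddcda' ignored (set empty)
final: {}; accept 1 not in set

Answer: REJECT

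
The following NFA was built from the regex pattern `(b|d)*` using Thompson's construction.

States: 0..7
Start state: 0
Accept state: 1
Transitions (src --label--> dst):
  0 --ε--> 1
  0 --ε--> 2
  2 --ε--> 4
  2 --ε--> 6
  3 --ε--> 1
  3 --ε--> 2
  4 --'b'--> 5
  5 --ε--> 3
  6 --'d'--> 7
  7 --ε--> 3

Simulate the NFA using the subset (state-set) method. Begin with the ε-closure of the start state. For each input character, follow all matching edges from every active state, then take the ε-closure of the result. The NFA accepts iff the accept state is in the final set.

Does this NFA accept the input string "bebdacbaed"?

initial (ε-close {0}): {0,1,2,4,6}
'b' @ 1: {1,2,3,4,5,6}  ✓accept
'e' @ 2: {}  — dead — no transitions
rest 'bdacbaed' ignored (set empty)
end set {} — state 1 not in

Answer: REJECT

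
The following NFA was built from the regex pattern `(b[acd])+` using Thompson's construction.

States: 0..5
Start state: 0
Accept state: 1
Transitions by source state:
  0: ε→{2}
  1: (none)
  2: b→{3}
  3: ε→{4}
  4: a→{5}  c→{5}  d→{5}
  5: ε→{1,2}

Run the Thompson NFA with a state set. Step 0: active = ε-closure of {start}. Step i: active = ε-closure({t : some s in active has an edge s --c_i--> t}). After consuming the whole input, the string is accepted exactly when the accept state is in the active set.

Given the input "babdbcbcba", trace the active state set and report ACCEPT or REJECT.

start: ε-closure({0}) = {0,2}
'b' @ 1: {3,4}
'a' @ 2: {1,2,5}  [accepting]
'b' @ 3: {3,4}
'd' @ 4: {1,2,5}  [accepting]
'b' @ 5: {3,4}
'c' @ 6: {1,2,5}  [accepting]
'b' @ 7: {3,4}
'c' @ 8: {1,2,5}  [accepting]
'b' @ 9: {3,4}
'a' @ 10: {1,2,5}  [accepting]
final: {1,2,5}; accept 1 in set

Answer: ACCEPT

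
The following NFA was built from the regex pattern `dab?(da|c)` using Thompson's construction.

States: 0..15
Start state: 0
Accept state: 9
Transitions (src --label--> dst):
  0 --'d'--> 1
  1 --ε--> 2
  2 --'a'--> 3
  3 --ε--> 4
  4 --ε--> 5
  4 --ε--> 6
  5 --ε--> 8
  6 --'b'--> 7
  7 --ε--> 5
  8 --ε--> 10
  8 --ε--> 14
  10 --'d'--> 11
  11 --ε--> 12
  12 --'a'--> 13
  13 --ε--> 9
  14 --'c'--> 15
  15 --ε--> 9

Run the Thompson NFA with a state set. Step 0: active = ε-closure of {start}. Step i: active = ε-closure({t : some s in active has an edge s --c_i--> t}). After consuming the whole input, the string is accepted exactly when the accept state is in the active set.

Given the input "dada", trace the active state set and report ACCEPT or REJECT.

start: ε-closure({0}) = {0}
'd' @ 1: {1,2}
'a' @ 2: {3,4,5,6,8,10,14}
'd' @ 3: {11,12}
'a' @ 4: {9,13}  (accept∈set)
end set {9,13} — state 9 in

Answer: ACCEPT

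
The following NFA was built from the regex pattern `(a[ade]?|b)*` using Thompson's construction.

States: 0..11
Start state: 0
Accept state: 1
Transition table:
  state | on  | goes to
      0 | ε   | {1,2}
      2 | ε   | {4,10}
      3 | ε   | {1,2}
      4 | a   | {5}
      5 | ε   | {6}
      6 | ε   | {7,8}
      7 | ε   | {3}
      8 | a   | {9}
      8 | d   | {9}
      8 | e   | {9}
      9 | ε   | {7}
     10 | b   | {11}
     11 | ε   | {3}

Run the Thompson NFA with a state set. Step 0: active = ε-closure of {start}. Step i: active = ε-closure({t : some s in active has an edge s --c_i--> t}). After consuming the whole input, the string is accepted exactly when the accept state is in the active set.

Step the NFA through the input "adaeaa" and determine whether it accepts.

initial (ε-close {0}): {0,1,2,4,10}
'a' @ 1: {1,2,3,4,5,6,7,8,10}  [accepting]
'd' @ 2: {1,2,3,4,7,9,10}  [accepting]
'a' @ 3: {1,2,3,4,5,6,7,8,10}  [accepting]
'e' @ 4: {1,2,3,4,7,9,10}  [accepting]
'a' @ 5: {1,2,3,4,5,6,7,8,10}  [accepting]
'a' @ 6: {1,2,3,4,5,6,7,8,9,10}  [accepting]
end set {1,2,3,4,5,6,7,8,9,10} — state 1 in

Answer: ACCEPT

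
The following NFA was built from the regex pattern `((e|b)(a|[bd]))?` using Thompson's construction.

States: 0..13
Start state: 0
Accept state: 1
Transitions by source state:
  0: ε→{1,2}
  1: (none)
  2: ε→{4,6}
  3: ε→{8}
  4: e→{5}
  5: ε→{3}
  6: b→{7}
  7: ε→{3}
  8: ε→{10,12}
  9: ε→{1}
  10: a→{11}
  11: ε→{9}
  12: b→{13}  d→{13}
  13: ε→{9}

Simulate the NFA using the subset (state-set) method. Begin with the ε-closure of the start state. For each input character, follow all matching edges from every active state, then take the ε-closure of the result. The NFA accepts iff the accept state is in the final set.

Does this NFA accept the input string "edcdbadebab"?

Answer: REJECT

Steps:
initial (ε-close {0}): {0,1,2,4,6}
'e' @ 1: {3,5,8,10,12}
'd' @ 2: {1,9,13}  ✓accept
'c' @ 3: {}  — state set empty
rest 'dbadebab' ignored (set empty)
after full input: {}  (accept=1 not in)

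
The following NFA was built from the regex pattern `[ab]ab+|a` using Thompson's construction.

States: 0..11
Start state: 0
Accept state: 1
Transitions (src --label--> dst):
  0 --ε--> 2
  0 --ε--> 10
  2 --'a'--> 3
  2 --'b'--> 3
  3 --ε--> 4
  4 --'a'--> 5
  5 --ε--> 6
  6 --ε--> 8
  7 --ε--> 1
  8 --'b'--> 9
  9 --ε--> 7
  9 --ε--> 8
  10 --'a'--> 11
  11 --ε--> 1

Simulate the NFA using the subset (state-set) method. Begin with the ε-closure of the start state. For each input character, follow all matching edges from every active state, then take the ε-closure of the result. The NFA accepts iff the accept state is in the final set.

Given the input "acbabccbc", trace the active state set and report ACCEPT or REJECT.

Answer: REJECT

Trace:
S₀ = ε-closure({0}) = {0,2,10}
'a' @ 1: {1,3,4,11}  ✓accept
'c' @ 2: {}  — dead — no transitions
rest 'babccbc' ignored (set empty)
after full input: {}  (accept=1 not in)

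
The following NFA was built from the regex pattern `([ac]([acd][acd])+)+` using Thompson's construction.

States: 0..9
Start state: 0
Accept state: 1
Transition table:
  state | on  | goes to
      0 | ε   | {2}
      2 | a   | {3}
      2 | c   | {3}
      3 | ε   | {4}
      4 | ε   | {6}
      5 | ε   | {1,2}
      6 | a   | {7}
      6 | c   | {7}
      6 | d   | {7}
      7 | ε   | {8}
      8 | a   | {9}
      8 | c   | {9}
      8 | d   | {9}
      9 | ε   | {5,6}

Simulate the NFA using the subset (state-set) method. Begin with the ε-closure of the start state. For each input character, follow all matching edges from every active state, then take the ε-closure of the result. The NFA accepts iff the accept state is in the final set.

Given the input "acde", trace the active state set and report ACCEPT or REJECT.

Answer: REJECT

Steps:
S₀ = ε-closure({0}) = {0,2}
'a' @ 1: {3,4,6}
'c' @ 2: {7,8}
'd' @ 3: {1,2,5,6,9}  [accepting]
'e' @ 4: {}  — dead — no transitions
end set {} — state 1 not in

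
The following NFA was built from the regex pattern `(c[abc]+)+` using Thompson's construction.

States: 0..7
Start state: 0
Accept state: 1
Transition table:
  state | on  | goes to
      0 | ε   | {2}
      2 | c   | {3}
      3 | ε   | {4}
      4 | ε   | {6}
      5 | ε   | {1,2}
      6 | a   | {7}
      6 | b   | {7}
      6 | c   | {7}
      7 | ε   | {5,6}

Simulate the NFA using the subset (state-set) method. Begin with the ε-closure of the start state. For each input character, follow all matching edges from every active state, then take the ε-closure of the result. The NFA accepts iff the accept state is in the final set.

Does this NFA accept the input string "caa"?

Answer: ACCEPT

Derivation:
start: ε-closure({0}) = {0,2}
'c' @ 1: {3,4,6}
'a' @ 2: {1,2,5,6,7}  [accepting]
'a' @ 3: {1,2,5,6,7}  [accepting]
after full input: {1,2,5,6,7}  (accept=1 in)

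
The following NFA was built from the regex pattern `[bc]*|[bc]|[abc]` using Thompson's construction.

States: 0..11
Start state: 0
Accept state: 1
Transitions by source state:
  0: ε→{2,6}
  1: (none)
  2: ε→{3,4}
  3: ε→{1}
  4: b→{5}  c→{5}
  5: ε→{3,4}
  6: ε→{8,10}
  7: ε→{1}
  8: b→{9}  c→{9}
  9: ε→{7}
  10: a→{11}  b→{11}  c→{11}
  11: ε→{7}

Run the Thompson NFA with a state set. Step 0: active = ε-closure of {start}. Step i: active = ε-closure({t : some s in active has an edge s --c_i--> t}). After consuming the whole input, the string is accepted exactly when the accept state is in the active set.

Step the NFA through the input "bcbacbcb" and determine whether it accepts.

initial (ε-close {0}): {0,1,2,3,4,6,8,10}
'b' @ 1: {1,3,4,5,7,9,11}  [accepting]
'c' @ 2: {1,3,4,5}  [accepting]
'b' @ 3: {1,3,4,5}  [accepting]
'a' @ 4: {}  — dead — no transitions
rest 'cbcb' ignored (set empty)
after full input: {}  (accept=1 not in)

Answer: REJECT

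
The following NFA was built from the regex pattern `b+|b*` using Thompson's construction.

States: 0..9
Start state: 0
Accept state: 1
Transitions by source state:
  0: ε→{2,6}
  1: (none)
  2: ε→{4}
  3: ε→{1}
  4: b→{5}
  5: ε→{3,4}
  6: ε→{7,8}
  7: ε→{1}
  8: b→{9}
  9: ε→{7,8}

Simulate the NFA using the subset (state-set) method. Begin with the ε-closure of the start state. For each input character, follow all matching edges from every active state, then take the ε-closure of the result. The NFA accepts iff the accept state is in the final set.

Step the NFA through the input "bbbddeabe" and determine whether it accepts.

Answer: REJECT

Trace:
start: ε-closure({0}) = {0,1,2,4,6,7,8}
'b' @ 1: {1,3,4,5,7,8,9}  [accepting]
'b' @ 2: {1,3,4,5,7,8,9}  [accepting]
'b' @ 3: {1,3,4,5,7,8,9}  [accepting]
'd' @ 4: {}  — dead — no transitions
rest 'deabe' ignored (set empty)
after full input: {}  (accept=1 not in)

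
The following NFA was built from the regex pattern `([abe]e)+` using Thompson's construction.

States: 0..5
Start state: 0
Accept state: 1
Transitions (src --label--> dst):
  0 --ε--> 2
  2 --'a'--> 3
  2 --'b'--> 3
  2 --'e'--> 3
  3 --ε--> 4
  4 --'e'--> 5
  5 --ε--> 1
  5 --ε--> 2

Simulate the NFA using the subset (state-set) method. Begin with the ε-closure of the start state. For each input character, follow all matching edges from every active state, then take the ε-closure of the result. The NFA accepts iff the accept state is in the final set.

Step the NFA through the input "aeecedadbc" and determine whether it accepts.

Answer: REJECT

Trace:
initial (ε-close {0}): {0,2}
'a' @ 1: {3,4}
'e' @ 2: {1,2,5}  ✓accept
'e' @ 3: {3,4}
'c' @ 4: {}  — no active states
rest 'edadbc' ignored (set empty)
final: {}; accept 1 not in set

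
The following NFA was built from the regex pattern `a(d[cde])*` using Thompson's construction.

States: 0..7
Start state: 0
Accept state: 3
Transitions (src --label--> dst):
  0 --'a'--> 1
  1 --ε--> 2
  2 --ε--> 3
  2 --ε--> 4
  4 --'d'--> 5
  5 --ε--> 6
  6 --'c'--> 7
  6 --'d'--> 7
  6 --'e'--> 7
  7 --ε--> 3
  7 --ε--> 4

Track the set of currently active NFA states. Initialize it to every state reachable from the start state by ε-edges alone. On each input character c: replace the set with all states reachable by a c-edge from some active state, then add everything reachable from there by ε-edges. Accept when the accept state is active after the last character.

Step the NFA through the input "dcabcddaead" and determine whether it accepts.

Answer: REJECT

Derivation:
initial (ε-close {0}): {0}
'd' @ 1: {}  — dead — no transitions
rest 'cabcddaead' ignored (set empty)
final: {}; accept 3 not in set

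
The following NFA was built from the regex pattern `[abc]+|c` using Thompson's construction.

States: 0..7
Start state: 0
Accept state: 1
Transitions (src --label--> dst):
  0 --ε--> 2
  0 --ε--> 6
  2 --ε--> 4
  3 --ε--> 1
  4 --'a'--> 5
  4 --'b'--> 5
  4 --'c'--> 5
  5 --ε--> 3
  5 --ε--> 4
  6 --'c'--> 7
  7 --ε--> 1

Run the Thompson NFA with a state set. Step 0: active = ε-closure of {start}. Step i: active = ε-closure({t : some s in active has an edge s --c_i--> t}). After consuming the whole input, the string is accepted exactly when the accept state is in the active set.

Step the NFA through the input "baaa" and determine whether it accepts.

Answer: ACCEPT

Trace:
S₀ = ε-closure({0}) = {0,2,4,6}
'b' @ 1: {1,3,4,5}  [accepting]
'a' @ 2: {1,3,4,5}  [accepting]
'a' @ 3: {1,3,4,5}  [accepting]
'a' @ 4: {1,3,4,5}  [accepting]
final: {1,3,4,5}; accept 1 in set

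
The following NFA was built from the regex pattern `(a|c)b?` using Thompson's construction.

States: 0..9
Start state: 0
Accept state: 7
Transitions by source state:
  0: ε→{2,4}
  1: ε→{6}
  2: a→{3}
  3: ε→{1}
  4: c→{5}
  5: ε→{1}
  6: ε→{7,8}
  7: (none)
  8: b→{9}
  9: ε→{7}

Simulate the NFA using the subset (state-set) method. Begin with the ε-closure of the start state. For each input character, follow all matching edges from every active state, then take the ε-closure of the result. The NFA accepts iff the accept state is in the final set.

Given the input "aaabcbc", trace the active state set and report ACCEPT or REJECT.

Answer: REJECT

Steps:
initial (ε-close {0}): {0,2,4}
'a' @ 1: {1,3,6,7,8}  [accepting]
'a' @ 2: {}  — state set empty
rest 'abcbc' ignored (set empty)
after full input: {}  (accept=7 not in)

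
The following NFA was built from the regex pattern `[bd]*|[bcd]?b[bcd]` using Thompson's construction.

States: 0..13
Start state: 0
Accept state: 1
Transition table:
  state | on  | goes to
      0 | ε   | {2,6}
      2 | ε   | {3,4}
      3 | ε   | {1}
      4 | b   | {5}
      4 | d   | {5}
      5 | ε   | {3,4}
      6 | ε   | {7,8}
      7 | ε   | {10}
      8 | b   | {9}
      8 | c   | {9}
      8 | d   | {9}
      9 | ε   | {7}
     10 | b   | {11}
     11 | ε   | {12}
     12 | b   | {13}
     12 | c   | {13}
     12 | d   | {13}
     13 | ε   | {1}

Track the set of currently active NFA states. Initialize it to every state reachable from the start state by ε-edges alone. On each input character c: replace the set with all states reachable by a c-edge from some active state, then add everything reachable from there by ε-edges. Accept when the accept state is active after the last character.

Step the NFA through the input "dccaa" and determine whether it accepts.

S₀ = ε-closure({0}) = {0,1,2,3,4,6,7,8,10}
'd' @ 1: {1,3,4,5,7,9,10}  [accepting]
'c' @ 2: {}  — state set empty
rest 'caa' ignored (set empty)
after full input: {}  (accept=1 not in)

Answer: REJECT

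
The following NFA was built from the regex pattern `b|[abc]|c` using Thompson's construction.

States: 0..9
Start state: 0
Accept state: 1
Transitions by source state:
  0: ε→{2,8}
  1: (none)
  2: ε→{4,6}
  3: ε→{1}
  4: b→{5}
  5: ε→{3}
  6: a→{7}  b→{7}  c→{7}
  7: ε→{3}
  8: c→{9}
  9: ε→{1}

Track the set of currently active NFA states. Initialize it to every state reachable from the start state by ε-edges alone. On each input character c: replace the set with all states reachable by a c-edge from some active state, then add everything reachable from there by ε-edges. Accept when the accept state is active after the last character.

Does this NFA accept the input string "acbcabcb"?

start: ε-closure({0}) = {0,2,4,6,8}
'a' @ 1: {1,3,7}  ✓accept
'c' @ 2: {}  — no active states
rest 'bcabcb' ignored (set empty)
end set {} — state 1 not in

Answer: REJECT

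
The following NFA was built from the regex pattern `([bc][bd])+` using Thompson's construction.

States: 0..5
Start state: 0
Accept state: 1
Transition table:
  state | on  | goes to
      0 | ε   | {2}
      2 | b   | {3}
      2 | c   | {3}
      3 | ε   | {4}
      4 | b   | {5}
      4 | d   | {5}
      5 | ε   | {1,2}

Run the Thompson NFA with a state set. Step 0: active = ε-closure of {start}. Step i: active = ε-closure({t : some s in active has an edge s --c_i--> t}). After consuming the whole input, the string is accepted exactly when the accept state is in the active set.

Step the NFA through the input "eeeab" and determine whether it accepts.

S₀ = ε-closure({0}) = {0,2}
'e' @ 1: {}  — no active states
rest 'eeab' ignored (set empty)
end set {} — state 1 not in

Answer: REJECT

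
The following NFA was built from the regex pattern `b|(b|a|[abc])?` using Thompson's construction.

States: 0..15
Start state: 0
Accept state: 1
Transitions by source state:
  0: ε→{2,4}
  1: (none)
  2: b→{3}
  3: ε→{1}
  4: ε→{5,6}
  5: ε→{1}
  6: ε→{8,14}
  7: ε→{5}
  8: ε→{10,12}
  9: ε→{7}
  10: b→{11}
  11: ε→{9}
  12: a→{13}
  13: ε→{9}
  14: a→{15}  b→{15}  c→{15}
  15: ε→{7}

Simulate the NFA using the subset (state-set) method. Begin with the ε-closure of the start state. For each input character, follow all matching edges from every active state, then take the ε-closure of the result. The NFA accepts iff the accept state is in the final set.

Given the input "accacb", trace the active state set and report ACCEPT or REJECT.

S₀ = ε-closure({0}) = {0,1,2,4,5,6,8,10,12,14}
'a' @ 1: {1,5,7,9,13,15}  [accepting]
'c' @ 2: {}  — no active states
rest 'cacb' ignored (set empty)
final: {}; accept 1 not in set

Answer: REJECT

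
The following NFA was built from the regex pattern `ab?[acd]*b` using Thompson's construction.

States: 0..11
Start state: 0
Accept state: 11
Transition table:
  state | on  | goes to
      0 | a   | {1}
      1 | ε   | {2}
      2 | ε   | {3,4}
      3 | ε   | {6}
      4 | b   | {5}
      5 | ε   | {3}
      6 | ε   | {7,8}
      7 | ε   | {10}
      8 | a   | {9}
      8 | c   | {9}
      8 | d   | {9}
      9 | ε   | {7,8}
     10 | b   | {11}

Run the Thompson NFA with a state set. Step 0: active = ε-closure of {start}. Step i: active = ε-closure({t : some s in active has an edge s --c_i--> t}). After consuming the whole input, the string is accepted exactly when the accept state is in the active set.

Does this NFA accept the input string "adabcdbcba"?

start: ε-closure({0}) = {0}
'a' @ 1: {1,2,3,4,6,7,8,10}
'd' @ 2: {7,8,9,10}
'a' @ 3: {7,8,9,10}
'b' @ 4: {11}  ✓accept
'c' @ 5: {}  — state set empty
rest 'dbcba' ignored (set empty)
after full input: {}  (accept=11 not in)

Answer: REJECT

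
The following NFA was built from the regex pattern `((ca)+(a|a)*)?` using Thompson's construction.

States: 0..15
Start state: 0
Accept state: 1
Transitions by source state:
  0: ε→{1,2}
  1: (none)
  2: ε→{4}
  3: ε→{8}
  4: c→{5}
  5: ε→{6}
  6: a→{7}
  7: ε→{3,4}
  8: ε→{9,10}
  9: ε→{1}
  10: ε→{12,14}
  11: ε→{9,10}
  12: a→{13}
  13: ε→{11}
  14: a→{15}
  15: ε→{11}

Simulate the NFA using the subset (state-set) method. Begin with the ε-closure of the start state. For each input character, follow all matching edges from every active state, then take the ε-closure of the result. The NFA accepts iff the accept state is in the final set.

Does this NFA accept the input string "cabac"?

start: ε-closure({0}) = {0,1,2,4}
'c' @ 1: {5,6}
'a' @ 2: {1,3,4,7,8,9,10,12,14}  ✓accept
'b' @ 3: {}  — state set empty
rest 'ac' ignored (set empty)
final: {}; accept 1 not in set

Answer: REJECT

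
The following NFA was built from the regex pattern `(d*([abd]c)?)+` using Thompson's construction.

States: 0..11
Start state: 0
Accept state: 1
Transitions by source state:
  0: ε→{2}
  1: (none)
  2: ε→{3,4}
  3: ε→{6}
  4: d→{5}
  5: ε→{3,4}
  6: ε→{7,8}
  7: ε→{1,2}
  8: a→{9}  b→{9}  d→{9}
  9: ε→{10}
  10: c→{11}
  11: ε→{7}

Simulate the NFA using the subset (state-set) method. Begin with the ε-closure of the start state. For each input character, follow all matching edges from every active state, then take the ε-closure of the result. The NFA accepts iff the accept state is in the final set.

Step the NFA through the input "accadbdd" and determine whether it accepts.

initial (ε-close {0}): {0,1,2,3,4,6,7,8}
'a' @ 1: {9,10}
'c' @ 2: {1,2,3,4,6,7,8,11}  [accepting]
'c' @ 3: {}  — no active states
rest 'adbdd' ignored (set empty)
after full input: {}  (accept=1 not in)

Answer: REJECT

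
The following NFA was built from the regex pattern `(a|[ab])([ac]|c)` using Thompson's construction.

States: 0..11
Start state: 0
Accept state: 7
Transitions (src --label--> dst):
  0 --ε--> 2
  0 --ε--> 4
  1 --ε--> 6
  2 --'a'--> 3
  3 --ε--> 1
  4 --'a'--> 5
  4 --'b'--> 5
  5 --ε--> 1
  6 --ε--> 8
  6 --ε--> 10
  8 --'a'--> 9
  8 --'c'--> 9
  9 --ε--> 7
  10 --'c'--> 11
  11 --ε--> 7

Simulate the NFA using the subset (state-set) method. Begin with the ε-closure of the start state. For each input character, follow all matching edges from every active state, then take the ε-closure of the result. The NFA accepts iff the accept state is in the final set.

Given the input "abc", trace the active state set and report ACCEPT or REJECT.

initial (ε-close {0}): {0,2,4}
'a' @ 1: {1,3,5,6,8,10}
'b' @ 2: {}  — state set empty
rest 'c' ignored (set empty)
final: {}; accept 7 not in set

Answer: REJECT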